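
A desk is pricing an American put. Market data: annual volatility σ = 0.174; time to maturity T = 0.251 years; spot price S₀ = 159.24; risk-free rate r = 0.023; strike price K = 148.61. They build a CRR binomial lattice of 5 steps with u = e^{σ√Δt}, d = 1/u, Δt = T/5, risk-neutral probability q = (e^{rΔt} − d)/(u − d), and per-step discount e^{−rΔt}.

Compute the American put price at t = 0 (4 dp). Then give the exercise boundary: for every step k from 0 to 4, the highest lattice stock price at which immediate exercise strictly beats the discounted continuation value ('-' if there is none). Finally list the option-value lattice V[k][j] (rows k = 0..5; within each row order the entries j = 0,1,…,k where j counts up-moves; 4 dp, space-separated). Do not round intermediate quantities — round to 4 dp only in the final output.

Δt=0.05020, u=1.03976, d=0.96176, q=0.50507, disc=e^(-rΔt)=0.99885
k=5 terminal: V=max(K-S,0) → 17.5722 6.9462 0.0000 0.0000 0.0000 0.0000
k=4: j=0 S=136.2472 intr=12.3628 cont=12.1913 V=12.3628[EX]; j=1 S=147.2957 intr=1.3143 cont=3.4339 V=3.4339[hold]; j=2 S=159.2400 intr=0.0000 cont=0.0000 V=0.0000[hold]; j=3 S=172.1529 intr=0.0000 cont=0.0000 V=0.0000[hold]; j=4 S=186.1130 intr=0.0000 cont=0.0000 V=0.0000[hold]  S*(4)=136.2472
k=3: j=0 S=141.6638 intr=6.9462 cont=7.8440 V=7.8440[hold]; j=1 S=153.1514 intr=0.0000 cont=1.6976 V=1.6976[hold]; j=2 S=165.5706 intr=0.0000 cont=0.0000 V=0.0000[hold]; j=3 S=178.9969 intr=0.0000 cont=0.0000 V=0.0000[hold]  S*(3)=-
k=2: j=0 S=147.2957 intr=1.3143 cont=4.7342 V=4.7342[hold]; j=1 S=159.2400 intr=0.0000 cont=0.8392 V=0.8392[hold]; j=2 S=172.1529 intr=0.0000 cont=0.0000 V=0.0000[hold]  S*(2)=-
k=1: j=0 S=153.1514 intr=0.0000 cont=2.7638 V=2.7638[hold]; j=1 S=165.5706 intr=0.0000 cont=0.4149 V=0.4149[hold]  S*(1)=-
k=0: j=0 S=159.2400 intr=0.0000 cont=1.5756 V=1.5756[hold]  S*(0)=-

price = 1.5756
boundary = - - - - 136.2472
tree:
1.5756
2.7638 0.4149
4.7342 0.8392 0.0000
7.8440 1.6976 0.0000 0.0000
12.3628 3.4339 0.0000 0.0000 0.0000
17.5722 6.9462 0.0000 0.0000 0.0000 0.0000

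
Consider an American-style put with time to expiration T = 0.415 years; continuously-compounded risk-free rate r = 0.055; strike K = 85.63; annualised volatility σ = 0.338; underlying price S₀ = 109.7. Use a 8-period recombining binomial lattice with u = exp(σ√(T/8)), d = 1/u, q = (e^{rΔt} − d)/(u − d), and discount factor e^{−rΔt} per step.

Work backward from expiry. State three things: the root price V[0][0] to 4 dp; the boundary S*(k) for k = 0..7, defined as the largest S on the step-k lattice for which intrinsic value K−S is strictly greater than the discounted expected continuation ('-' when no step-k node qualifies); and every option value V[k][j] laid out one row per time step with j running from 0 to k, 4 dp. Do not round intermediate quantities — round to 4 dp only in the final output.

price = 1.1672
boundary = - - - - - - 69.1204 74.6517
tree:
1.1672
1.9373 0.4016
3.1552 0.7271 0.0775
5.0217 1.3014 0.1552 0.0000
7.7680 2.2965 0.3110 0.0000 0.0000
11.5910 3.9787 0.6228 0.0000 0.0000 0.0000
16.5096 6.7251 1.2474 0.0000 0.0000 0.0000 0.0000
21.6310 10.9783 2.4985 0.0000 0.0000 0.0000 0.0000 0.0000
26.3730 16.5096 5.0044 0.0000 0.0000 0.0000 0.0000 0.0000 0.0000

params: Δt=0.05187 u=1.08002 d=0.92591 q=0.49930 e^(-rΔt)=0.99715
t_8 payoffs: 26.3730 16.5096 5.0044 0.0000 0.0000 0.0000 0.0000 0.0000 0.0000
t_7: node(7,0) S=63.9990 payoff=21.6310 vs cont=21.3871 → 21.6310 [stop]  node(7,1) S=74.6517 payoff=10.9783 vs cont=10.7343 → 10.9783 [stop]  node(7,2) S=87.0776 payoff=0.0000 vs cont=2.4985 → 2.4985 [wait]  node(7,3) S=101.5718 payoff=0.0000 vs cont=0.0000 → 0.0000 [wait]  node(7,4) S=118.4786 payoff=0.0000 vs cont=0.0000 → 0.0000 [wait]  node(7,5) S=138.1996 payoff=0.0000 vs cont=0.0000 → 0.0000 [wait]  node(7,6) S=161.2031 payoff=0.0000 vs cont=0.0000 → 0.0000 [wait]  node(7,7) S=188.0356 payoff=0.0000 vs cont=0.0000 → 0.0000 [wait]  ⇒ S*(7)=74.6517
t_6: node(6,0) S=69.1204 payoff=16.5096 vs cont=16.2656 → 16.5096 [stop]  node(6,1) S=80.6256 payoff=5.0044 vs cont=6.7251 → 6.7251 [wait]  node(6,2) S=94.0459 payoff=0.0000 vs cont=1.2474 → 1.2474 [wait]  node(6,3) S=109.7000 payoff=0.0000 vs cont=0.0000 → 0.0000 [wait]  node(6,4) S=127.9597 payoff=0.0000 vs cont=0.0000 → 0.0000 [wait]  node(6,5) S=149.2588 payoff=0.0000 vs cont=0.0000 → 0.0000 [wait]  node(6,6) S=174.1032 payoff=0.0000 vs cont=0.0000 → 0.0000 [wait]  ⇒ S*(6)=69.1204
t_5: node(5,0) S=74.6517 payoff=10.9783 vs cont=11.5910 → 11.5910 [wait]  node(5,1) S=87.0776 payoff=0.0000 vs cont=3.9787 → 3.9787 [wait]  node(5,2) S=101.5718 payoff=0.0000 vs cont=0.6228 → 0.6228 [wait]  node(5,3) S=118.4786 payoff=0.0000 vs cont=0.0000 → 0.0000 [wait]  node(5,4) S=138.1996 payoff=0.0000 vs cont=0.0000 → 0.0000 [wait]  node(5,5) S=161.2031 payoff=0.0000 vs cont=0.0000 → 0.0000 [wait]  ⇒ S*(5)=-
t_4: node(4,0) S=80.6256 payoff=5.0044 vs cont=7.7680 → 7.7680 [wait]  node(4,1) S=94.0459 payoff=0.0000 vs cont=2.2965 → 2.2965 [wait]  node(4,2) S=109.7000 payoff=0.0000 vs cont=0.3110 → 0.3110 [wait]  node(4,3) S=127.9597 payoff=0.0000 vs cont=0.0000 → 0.0000 [wait]  node(4,4) S=149.2588 payoff=0.0000 vs cont=0.0000 → 0.0000 [wait]  ⇒ S*(4)=-
t_3: node(3,0) S=87.0776 payoff=0.0000 vs cont=5.0217 → 5.0217 [wait]  node(3,1) S=101.5718 payoff=0.0000 vs cont=1.3014 → 1.3014 [wait]  node(3,2) S=118.4786 payoff=0.0000 vs cont=0.1552 → 0.1552 [wait]  node(3,3) S=138.1996 payoff=0.0000 vs cont=0.0000 → 0.0000 [wait]  ⇒ S*(3)=-
t_2: node(2,0) S=94.0459 payoff=0.0000 vs cont=3.1552 → 3.1552 [wait]  node(2,1) S=109.7000 payoff=0.0000 vs cont=0.7271 → 0.7271 [wait]  node(2,2) S=127.9597 payoff=0.0000 vs cont=0.0775 → 0.0775 [wait]  ⇒ S*(2)=-
t_1: node(1,0) S=101.5718 payoff=0.0000 vs cont=1.9373 → 1.9373 [wait]  node(1,1) S=118.4786 payoff=0.0000 vs cont=0.4016 → 0.4016 [wait]  ⇒ S*(1)=-
t_0: node(0,0) S=109.7000 payoff=0.0000 vs cont=1.1672 → 1.1672 [wait]  ⇒ S*(0)=-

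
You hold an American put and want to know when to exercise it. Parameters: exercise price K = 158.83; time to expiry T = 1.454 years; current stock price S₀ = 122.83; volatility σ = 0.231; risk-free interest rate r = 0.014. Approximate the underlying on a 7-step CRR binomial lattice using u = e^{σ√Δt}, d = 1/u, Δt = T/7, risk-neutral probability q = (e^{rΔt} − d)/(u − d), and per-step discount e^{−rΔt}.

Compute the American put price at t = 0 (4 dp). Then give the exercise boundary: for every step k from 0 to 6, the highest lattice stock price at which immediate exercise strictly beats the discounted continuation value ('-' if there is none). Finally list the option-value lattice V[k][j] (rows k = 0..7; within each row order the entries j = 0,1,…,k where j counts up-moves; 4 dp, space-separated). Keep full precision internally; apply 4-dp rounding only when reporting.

price = 38.1726
boundary = - - 99.5084 110.5559 99.5084 110.5559 122.8300
tree:
38.1726
48.4206 27.6276
59.3216 37.2502 17.6770
69.2653 48.2741 25.8839 9.1552
78.2152 59.3216 36.3106 15.0776 2.9840
86.2708 69.2653 48.2741 23.9510 5.8396 0.0000
93.5215 78.2152 59.3216 36.0000 11.4277 0.0000 0.0000
100.0476 86.2708 69.2653 48.2741 22.3632 0.0000 0.0000 0.0000

Δt=0.20771  u=1.11102  d=0.90007  q=0.48751  discount=0.99710
step 7 (expiry): payoffs max(K−S,0) = 100.0476 86.2708 69.2653 48.2741 22.3632 0.0000 0.0000 0.0000
step 6: (k=6,j=0): S=65.3085, (K−S)⁺=93.5215, hold=93.0603 ⇒ V=93.5215 exercise | (k=6,j=1): S=80.6148, (K−S)⁺=78.2152, hold=77.7540 ⇒ V=78.2152 exercise | (k=6,j=2): S=99.5084, (K−S)⁺=59.3216, hold=58.8604 ⇒ V=59.3216 exercise | (k=6,j=3): S=122.8300, (K−S)⁺=36.0000, hold=35.5388 ⇒ V=36.0000 exercise | (k=6,j=4): S=151.6175, (K−S)⁺=7.2125, hold=11.4277 ⇒ V=11.4277 continue | (k=6,j=5): S=187.1519, (K−S)⁺=0.0000, hold=0.0000 ⇒ V=0.0000 continue | (k=6,j=6): S=231.0144, (K−S)⁺=0.0000, hold=0.0000 ⇒ V=0.0000 continue  boundary S*=122.8300
step 5: (k=5,j=0): S=72.5592, (K−S)⁺=86.2708, hold=85.8096 ⇒ V=86.2708 exercise | (k=5,j=1): S=89.5647, (K−S)⁺=69.2653, hold=68.8040 ⇒ V=69.2653 exercise | (k=5,j=2): S=110.5559, (K−S)⁺=48.2741, hold=47.8129 ⇒ V=48.2741 exercise | (k=5,j=3): S=136.4668, (K−S)⁺=22.3632, hold=23.9510 ⇒ V=23.9510 continue | (k=5,j=4): S=168.4503, (K−S)⁺=0.0000, hold=5.8396 ⇒ V=5.8396 continue | (k=5,j=5): S=207.9298, (K−S)⁺=0.0000, hold=0.0000 ⇒ V=0.0000 continue  boundary S*=110.5559
step 4: (k=4,j=0): S=80.6148, (K−S)⁺=78.2152, hold=77.7540 ⇒ V=78.2152 exercise | (k=4,j=1): S=99.5084, (K−S)⁺=59.3216, hold=58.8604 ⇒ V=59.3216 exercise | (k=4,j=2): S=122.8300, (K−S)⁺=36.0000, hold=36.3106 ⇒ V=36.3106 continue | (k=4,j=3): S=151.6175, (K−S)⁺=7.2125, hold=15.0776 ⇒ V=15.0776 continue | (k=4,j=4): S=187.1519, (K−S)⁺=0.0000, hold=2.9840 ⇒ V=2.9840 continue  boundary S*=99.5084
step 3: (k=3,j=0): S=89.5647, (K−S)⁺=69.2653, hold=68.8040 ⇒ V=69.2653 exercise | (k=3,j=1): S=110.5559, (K−S)⁺=48.2741, hold=47.9639 ⇒ V=48.2741 exercise | (k=3,j=2): S=136.4668, (K−S)⁺=22.3632, hold=25.8839 ⇒ V=25.8839 continue | (k=3,j=3): S=168.4503, (K−S)⁺=0.0000, hold=9.1552 ⇒ V=9.1552 continue  boundary S*=110.5559
step 2: (k=2,j=0): S=99.5084, (K−S)⁺=59.3216, hold=58.8604 ⇒ V=59.3216 exercise | (k=2,j=1): S=122.8300, (K−S)⁺=36.0000, hold=37.2502 ⇒ V=37.2502 continue | (k=2,j=2): S=151.6175, (K−S)⁺=7.2125, hold=17.6770 ⇒ V=17.6770 continue  boundary S*=99.5084
step 1: (k=1,j=0): S=110.5559, (K−S)⁺=48.2741, hold=48.4206 ⇒ V=48.4206 continue | (k=1,j=1): S=136.4668, (K−S)⁺=22.3632, hold=27.6276 ⇒ V=27.6276 continue  boundary S*=-
step 0: (k=0,j=0): S=122.8300, (K−S)⁺=36.0000, hold=38.1726 ⇒ V=38.1726 continue  boundary S*=-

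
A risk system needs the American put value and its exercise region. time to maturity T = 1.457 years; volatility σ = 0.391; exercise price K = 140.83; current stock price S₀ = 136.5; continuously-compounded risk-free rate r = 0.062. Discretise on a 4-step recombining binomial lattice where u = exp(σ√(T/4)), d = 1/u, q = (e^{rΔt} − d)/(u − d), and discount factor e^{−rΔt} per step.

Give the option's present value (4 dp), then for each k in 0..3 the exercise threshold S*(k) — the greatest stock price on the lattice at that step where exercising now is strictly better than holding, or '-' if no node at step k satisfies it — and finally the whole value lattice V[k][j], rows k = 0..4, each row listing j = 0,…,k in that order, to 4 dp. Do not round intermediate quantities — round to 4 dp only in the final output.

params: Δt=0.36425 u=1.26615 d=0.78980 q=0.48923 e^(-rΔt)=0.97767
t_4 payoffs: 87.7181 55.6844 4.3300 0.0000 0.0000
t_3: node(3,0) S=67.2477 payoff=73.5823 vs cont=70.4375 → 73.5823 [stop]  node(3,1) S=107.8071 payoff=33.0229 vs cont=29.8781 → 33.0229 [stop]  node(3,2) S=172.8295 payoff=0.0000 vs cont=2.1623 → 2.1623 [wait]  node(3,3) S=277.0691 payoff=0.0000 vs cont=0.0000 → 0.0000 [wait]  ⇒ S*(3)=107.8071
t_2: node(2,0) S=85.1456 payoff=55.6844 vs cont=52.5396 → 55.6844 [stop]  node(2,1) S=136.5000 payoff=4.3300 vs cont=17.5248 → 17.5248 [wait]  node(2,2) S=218.8280 payoff=0.0000 vs cont=1.0798 → 1.0798 [wait]  ⇒ S*(2)=85.1456
t_1: node(1,0) S=107.8071 payoff=33.0229 vs cont=36.1892 → 36.1892 [wait]  node(1,1) S=172.8295 payoff=0.0000 vs cont=9.2678 → 9.2678 [wait]  ⇒ S*(1)=-
t_0: node(0,0) S=136.5000 payoff=4.3300 vs cont=22.5045 → 22.5045 [wait]  ⇒ S*(0)=-

price = 22.5045
boundary = - - 85.1456 107.8071
tree:
22.5045
36.1892 9.2678
55.6844 17.5248 1.0798
73.5823 33.0229 2.1623 0.0000
87.7181 55.6844 4.3300 0.0000 0.0000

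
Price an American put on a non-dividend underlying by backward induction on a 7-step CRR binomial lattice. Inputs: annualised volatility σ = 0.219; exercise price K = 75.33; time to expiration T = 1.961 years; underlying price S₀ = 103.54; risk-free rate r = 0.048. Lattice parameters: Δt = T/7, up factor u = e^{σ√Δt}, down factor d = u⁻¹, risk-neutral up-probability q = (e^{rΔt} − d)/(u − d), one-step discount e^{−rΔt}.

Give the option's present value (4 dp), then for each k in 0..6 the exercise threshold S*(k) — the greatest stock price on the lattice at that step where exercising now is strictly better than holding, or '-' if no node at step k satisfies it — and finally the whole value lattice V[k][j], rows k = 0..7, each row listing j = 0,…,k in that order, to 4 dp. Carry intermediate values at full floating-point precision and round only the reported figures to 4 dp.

price = 1.1445
boundary = - - - - - 57.9970 65.1247
tree:
1.1445
2.0770 0.3446
3.6981 0.6885 0.0476
6.4254 1.3675 0.1024 0.0000
10.8033 2.6968 0.2205 0.0000 0.0000
17.3330 5.2732 0.4748 0.0000 0.0000 0.0000
23.6807 10.2053 1.0224 0.0000 0.0000 0.0000 0.0000
29.3336 17.3330 2.2015 0.0000 0.0000 0.0000 0.0000 0.0000

params: Δt=0.28014 u=1.12290 d=0.89055 q=0.52932 e^(-rΔt)=0.98664
t_7 payoffs: 29.3336 17.3330 2.2015 0.0000 0.0000 0.0000 0.0000 0.0000
t_6: node(6,0) S=51.6493 payoff=23.6807 vs cont=22.6745 → 23.6807 [stop]  node(6,1) S=65.1247 payoff=10.2053 vs cont=9.1991 → 10.2053 [stop]  node(6,2) S=82.1159 payoff=0.0000 vs cont=1.0224 → 1.0224 [wait]  node(6,3) S=103.5400 payoff=0.0000 vs cont=0.0000 → 0.0000 [wait]  node(6,4) S=130.5537 payoff=0.0000 vs cont=0.0000 → 0.0000 [wait]  node(6,5) S=164.6154 payoff=0.0000 vs cont=0.0000 → 0.0000 [wait]  node(6,6) S=207.5638 payoff=0.0000 vs cont=0.0000 → 0.0000 [wait]  ⇒ S*(6)=65.1247
t_5: node(5,0) S=57.9970 payoff=17.3330 vs cont=16.3269 → 17.3330 [stop]  node(5,1) S=73.1285 payoff=2.2015 vs cont=5.2732 → 5.2732 [wait]  node(5,2) S=92.2078 payoff=0.0000 vs cont=0.4748 → 0.4748 [wait]  node(5,3) S=116.2649 payoff=0.0000 vs cont=0.0000 → 0.0000 [wait]  node(5,4) S=146.5986 payoff=0.0000 vs cont=0.0000 → 0.0000 [wait]  node(5,5) S=184.8464 payoff=0.0000 vs cont=0.0000 → 0.0000 [wait]  ⇒ S*(5)=57.9970
t_4: node(4,0) S=65.1247 payoff=10.2053 vs cont=10.8033 → 10.8033 [wait]  node(4,1) S=82.1159 payoff=0.0000 vs cont=2.6968 → 2.6968 [wait]  node(4,2) S=103.5400 payoff=0.0000 vs cont=0.2205 → 0.2205 [wait]  node(4,3) S=130.5537 payoff=0.0000 vs cont=0.0000 → 0.0000 [wait]  node(4,4) S=164.6154 payoff=0.0000 vs cont=0.0000 → 0.0000 [wait]  ⇒ S*(4)=-
t_3: node(3,0) S=73.1285 payoff=2.2015 vs cont=6.4254 → 6.4254 [wait]  node(3,1) S=92.2078 payoff=0.0000 vs cont=1.3675 → 1.3675 [wait]  node(3,2) S=116.2649 payoff=0.0000 vs cont=0.1024 → 0.1024 [wait]  node(3,3) S=146.5986 payoff=0.0000 vs cont=0.0000 → 0.0000 [wait]  ⇒ S*(3)=-
t_2: node(2,0) S=82.1159 payoff=0.0000 vs cont=3.6981 → 3.6981 [wait]  node(2,1) S=103.5400 payoff=0.0000 vs cont=0.6885 → 0.6885 [wait]  node(2,2) S=130.5537 payoff=0.0000 vs cont=0.0476 → 0.0476 [wait]  ⇒ S*(2)=-
t_1: node(1,0) S=92.2078 payoff=0.0000 vs cont=2.0770 → 2.0770 [wait]  node(1,1) S=116.2649 payoff=0.0000 vs cont=0.3446 → 0.3446 [wait]  ⇒ S*(1)=-
t_0: node(0,0) S=103.5400 payoff=0.0000 vs cont=1.1445 → 1.1445 [wait]  ⇒ S*(0)=-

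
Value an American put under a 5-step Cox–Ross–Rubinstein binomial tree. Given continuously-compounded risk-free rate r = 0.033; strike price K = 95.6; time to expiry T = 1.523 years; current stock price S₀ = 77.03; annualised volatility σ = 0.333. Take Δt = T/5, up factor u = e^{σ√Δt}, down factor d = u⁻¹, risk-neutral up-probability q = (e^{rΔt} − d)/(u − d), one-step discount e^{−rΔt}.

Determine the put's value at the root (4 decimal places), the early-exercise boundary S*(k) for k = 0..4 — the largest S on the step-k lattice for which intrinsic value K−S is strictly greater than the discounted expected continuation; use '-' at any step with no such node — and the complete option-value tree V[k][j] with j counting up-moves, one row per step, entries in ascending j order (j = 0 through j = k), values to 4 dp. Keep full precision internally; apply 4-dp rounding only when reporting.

Δt=0.30460  u=1.20176  d=0.83211  q=0.48151  discount=0.99000
step 5 (expiry): payoffs max(K−S,0) = 64.8690 51.2177 31.5022 3.0287 0.0000 0.0000
step 4: (k=4,j=0): S=36.9312, (K−S)⁺=58.6688, hold=57.7127 ⇒ V=58.6688 exercise | (k=4,j=1): S=53.3368, (K−S)⁺=42.2632, hold=41.3071 ⇒ V=42.2632 exercise | (k=4,j=2): S=77.0300, (K−S)⁺=18.5700, hold=17.6139 ⇒ V=18.5700 exercise | (k=4,j=3): S=111.2483, (K−S)⁺=0.0000, hold=1.5546 ⇒ V=1.5546 continue | (k=4,j=4): S=160.6669, (K−S)⁺=0.0000, hold=0.0000 ⇒ V=0.0000 continue  boundary S*=77.0300
step 3: (k=3,j=0): S=44.3823, (K−S)⁺=51.2177, hold=50.2615 ⇒ V=51.2177 exercise | (k=3,j=1): S=64.0978, (K−S)⁺=31.5022, hold=30.5460 ⇒ V=31.5022 exercise | (k=3,j=2): S=92.5713, (K−S)⁺=3.0287, hold=10.2731 ⇒ V=10.2731 continue | (k=3,j=3): S=133.6934, (K−S)⁺=0.0000, hold=0.7980 ⇒ V=0.7980 continue  boundary S*=64.0978
step 2: (k=2,j=0): S=53.3368, (K−S)⁺=42.2632, hold=41.3071 ⇒ V=42.2632 exercise | (k=2,j=1): S=77.0300, (K−S)⁺=18.5700, hold=21.0673 ⇒ V=21.0673 continue | (k=2,j=2): S=111.2483, (K−S)⁺=0.0000, hold=5.6536 ⇒ V=5.6536 continue  boundary S*=53.3368
step 1: (k=1,j=0): S=64.0978, (K−S)⁺=31.5022, hold=31.7365 ⇒ V=31.7365 continue | (k=1,j=1): S=92.5713, (K−S)⁺=3.0287, hold=13.5089 ⇒ V=13.5089 continue  boundary S*=-
step 0: (k=0,j=0): S=77.0300, (K−S)⁺=18.5700, hold=22.7300 ⇒ V=22.7300 continue  boundary S*=-

price = 22.7300
boundary = - - 53.3368 64.0978 77.0300
tree:
22.7300
31.7365 13.5089
42.2632 21.0673 5.6536
51.2177 31.5022 10.2731 0.7980
58.6688 42.2632 18.5700 1.5546 0.0000
64.8690 51.2177 31.5022 3.0287 0.0000 0.0000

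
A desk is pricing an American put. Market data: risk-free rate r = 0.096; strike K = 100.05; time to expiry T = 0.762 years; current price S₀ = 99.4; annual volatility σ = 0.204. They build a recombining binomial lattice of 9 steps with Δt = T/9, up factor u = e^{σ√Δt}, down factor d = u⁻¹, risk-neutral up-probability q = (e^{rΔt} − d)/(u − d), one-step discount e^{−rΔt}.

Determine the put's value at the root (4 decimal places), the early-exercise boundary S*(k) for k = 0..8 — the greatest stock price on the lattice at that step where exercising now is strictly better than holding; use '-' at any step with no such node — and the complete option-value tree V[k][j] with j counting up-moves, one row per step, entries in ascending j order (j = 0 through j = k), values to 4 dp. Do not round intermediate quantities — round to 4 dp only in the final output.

params: Δt=0.08467 u=1.06116 d=0.94237 q=0.55387 e^(-rΔt)=0.99190
t_9 payoffs: 41.7897 34.4458 26.1763 16.8643 6.3786 0.0000 0.0000 0.0000 0.0000 0.0000
t_8: node(8,0) S=61.8233 payoff=38.2267 vs cont=37.4168 → 38.2267 [stop]  node(8,1) S=69.6163 payoff=30.4337 vs cont=29.6238 → 30.4337 [stop]  node(8,2) S=78.3916 payoff=21.6584 vs cont=20.8485 → 21.6584 [stop]  node(8,3) S=88.2730 payoff=11.7770 vs cont=10.9671 → 11.7770 [stop]  node(8,4) S=99.4000 payoff=0.6500 vs cont=2.8227 → 2.8227 [wait]  node(8,5) S=111.9296 payoff=0.0000 vs cont=0.0000 → 0.0000 [wait]  node(8,6) S=126.0386 payoff=0.0000 vs cont=0.0000 → 0.0000 [wait]  node(8,7) S=141.9260 payoff=0.0000 vs cont=0.0000 → 0.0000 [wait]  node(8,8) S=159.8161 payoff=0.0000 vs cont=0.0000 → 0.0000 [wait]  ⇒ S*(8)=88.2730
t_7: node(7,0) S=65.6042 payoff=34.4458 vs cont=33.6359 → 34.4458 [stop]  node(7,1) S=73.8737 payoff=26.1763 vs cont=25.3664 → 26.1763 [stop]  node(7,2) S=83.1857 payoff=16.8643 vs cont=16.0544 → 16.8643 [stop]  node(7,3) S=93.6714 payoff=6.3786 vs cont=6.7623 → 6.7623 [wait]  node(7,4) S=105.4789 payoff=0.0000 vs cont=1.2491 → 1.2491 [wait]  node(7,5) S=118.7748 payoff=0.0000 vs cont=0.0000 → 0.0000 [wait]  node(7,6) S=133.7466 payoff=0.0000 vs cont=0.0000 → 0.0000 [wait]  node(7,7) S=150.6057 payoff=0.0000 vs cont=0.0000 → 0.0000 [wait]  ⇒ S*(7)=83.1857
t_6: node(6,0) S=69.6163 payoff=30.4337 vs cont=29.6238 → 30.4337 [stop]  node(6,1) S=78.3916 payoff=21.6584 vs cont=20.8485 → 21.6584 [stop]  node(6,2) S=88.2730 payoff=11.7770 vs cont=11.1779 → 11.7770 [stop]  node(6,3) S=99.4000 payoff=0.6500 vs cont=3.6787 → 3.6787 [wait]  node(6,4) S=111.9296 payoff=0.0000 vs cont=0.5527 → 0.5527 [wait]  node(6,5) S=126.0386 payoff=0.0000 vs cont=0.0000 → 0.0000 [wait]  node(6,6) S=141.9260 payoff=0.0000 vs cont=0.0000 → 0.0000 [wait]  ⇒ S*(6)=88.2730
t_5: node(5,0) S=73.8737 payoff=26.1763 vs cont=25.3664 → 26.1763 [stop]  node(5,1) S=83.1857 payoff=16.8643 vs cont=16.0544 → 16.8643 [stop]  node(5,2) S=93.6714 payoff=6.3786 vs cont=7.2326 → 7.2326 [wait]  node(5,3) S=105.4789 payoff=0.0000 vs cont=1.9316 → 1.9316 [wait]  node(5,4) S=118.7748 payoff=0.0000 vs cont=0.2446 → 0.2446 [wait]  node(5,5) S=133.7466 payoff=0.0000 vs cont=0.0000 → 0.0000 [wait]  ⇒ S*(5)=83.1857
t_4: node(4,0) S=78.3916 payoff=21.6584 vs cont=20.8485 → 21.6584 [stop]  node(4,1) S=88.2730 payoff=11.7770 vs cont=11.4363 → 11.7770 [stop]  node(4,2) S=99.4000 payoff=0.6500 vs cont=4.2617 → 4.2617 [wait]  node(4,3) S=111.9296 payoff=0.0000 vs cont=0.9891 → 0.9891 [wait]  node(4,4) S=126.0386 payoff=0.0000 vs cont=0.1082 → 0.1082 [wait]  ⇒ S*(4)=88.2730
t_3: node(3,0) S=83.1857 payoff=16.8643 vs cont=16.0544 → 16.8643 [stop]  node(3,1) S=93.6714 payoff=6.3786 vs cont=7.5529 → 7.5529 [wait]  node(3,2) S=105.4789 payoff=0.0000 vs cont=2.4293 → 2.4293 [wait]  node(3,3) S=118.7748 payoff=0.0000 vs cont=0.4972 → 0.4972 [wait]  ⇒ S*(3)=83.1857
t_2: node(2,0) S=88.2730 payoff=11.7770 vs cont=11.6123 → 11.7770 [stop]  node(2,1) S=99.4000 payoff=0.6500 vs cont=4.6769 → 4.6769 [wait]  node(2,2) S=111.9296 payoff=0.0000 vs cont=1.3482 → 1.3482 [wait]  ⇒ S*(2)=88.2730
t_1: node(1,0) S=93.6714 payoff=6.3786 vs cont=7.7810 → 7.7810 [wait]  node(1,1) S=105.4789 payoff=0.0000 vs cont=2.8103 → 2.8103 [wait]  ⇒ S*(1)=-
t_0: node(0,0) S=99.4000 payoff=0.6500 vs cont=4.9872 → 4.9872 [wait]  ⇒ S*(0)=-

price = 4.9872
boundary = - - 88.2730 83.1857 88.2730 83.1857 88.2730 83.1857 88.2730
tree:
4.9872
7.7810 2.8103
11.7770 4.6769 1.3482
16.8643 7.5529 2.4293 0.4972
21.6584 11.7770 4.2617 0.9891 0.1082
26.1763 16.8643 7.2326 1.9316 0.2446 0.0000
30.4337 21.6584 11.7770 3.6787 0.5527 0.0000 0.0000
34.4458 26.1763 16.8643 6.7623 1.2491 0.0000 0.0000 0.0000
38.2267 30.4337 21.6584 11.7770 2.8227 0.0000 0.0000 0.0000 0.0000
41.7897 34.4458 26.1763 16.8643 6.3786 0.0000 0.0000 0.0000 0.0000 0.0000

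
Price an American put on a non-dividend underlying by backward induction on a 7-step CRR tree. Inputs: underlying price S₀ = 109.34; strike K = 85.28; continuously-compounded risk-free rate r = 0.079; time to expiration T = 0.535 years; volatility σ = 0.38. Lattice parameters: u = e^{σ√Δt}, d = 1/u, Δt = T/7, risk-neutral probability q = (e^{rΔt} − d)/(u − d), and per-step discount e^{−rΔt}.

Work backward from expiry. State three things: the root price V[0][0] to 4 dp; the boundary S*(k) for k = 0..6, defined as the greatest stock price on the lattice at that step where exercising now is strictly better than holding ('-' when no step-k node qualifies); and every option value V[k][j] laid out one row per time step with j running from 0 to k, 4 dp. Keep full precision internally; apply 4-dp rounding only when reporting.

params: Δt=0.07643 u=1.11077 d=0.90028 q=0.50253 e^(-rΔt)=0.99398
t_7 payoffs: 32.8706 20.6167 5.4977 0.0000 0.0000 0.0000 0.0000 0.0000
t_6: node(6,0) S=58.2148 payoff=27.0652 vs cont=26.5518 → 27.0652 [stop]  node(6,1) S=71.8261 payoff=13.4539 vs cont=12.9406 → 13.4539 [stop]  node(6,2) S=88.6198 payoff=0.0000 vs cont=2.7185 → 2.7185 [wait]  node(6,3) S=109.3400 payoff=0.0000 vs cont=0.0000 → 0.0000 [wait]  node(6,4) S=134.9049 payoff=0.0000 vs cont=0.0000 → 0.0000 [wait]  node(6,5) S=166.4470 payoff=0.0000 vs cont=0.0000 → 0.0000 [wait]  node(6,6) S=205.3641 payoff=0.0000 vs cont=0.0000 → 0.0000 [wait]  ⇒ S*(6)=71.8261
t_5: node(5,0) S=64.6633 payoff=20.6167 vs cont=20.1034 → 20.6167 [stop]  node(5,1) S=79.7823 payoff=5.4977 vs cont=8.0105 → 8.0105 [wait]  node(5,2) S=98.4362 payoff=0.0000 vs cont=1.3442 → 1.3442 [wait]  node(5,3) S=121.4516 payoff=0.0000 vs cont=0.0000 → 0.0000 [wait]  node(5,4) S=149.8483 payoff=0.0000 vs cont=0.0000 → 0.0000 [wait]  node(5,5) S=184.8844 payoff=0.0000 vs cont=0.0000 → 0.0000 [wait]  ⇒ S*(5)=64.6633
t_4: node(4,0) S=71.8261 payoff=13.4539 vs cont=14.1957 → 14.1957 [wait]  node(4,1) S=88.6198 payoff=0.0000 vs cont=4.6324 → 4.6324 [wait]  node(4,2) S=109.3400 payoff=0.0000 vs cont=0.6647 → 0.6647 [wait]  node(4,3) S=134.9049 payoff=0.0000 vs cont=0.0000 → 0.0000 [wait]  node(4,4) S=166.4470 payoff=0.0000 vs cont=0.0000 → 0.0000 [wait]  ⇒ S*(4)=-
t_3: node(3,0) S=79.7823 payoff=5.4977 vs cont=9.3334 → 9.3334 [wait]  node(3,1) S=98.4362 payoff=0.0000 vs cont=2.6226 → 2.6226 [wait]  node(3,2) S=121.4516 payoff=0.0000 vs cont=0.3287 → 0.3287 [wait]  node(3,3) S=149.8483 payoff=0.0000 vs cont=0.0000 → 0.0000 [wait]  ⇒ S*(3)=-
t_2: node(2,0) S=88.6198 payoff=0.0000 vs cont=5.9251 → 5.9251 [wait]  node(2,1) S=109.3400 payoff=0.0000 vs cont=1.4610 → 1.4610 [wait]  node(2,2) S=134.9049 payoff=0.0000 vs cont=0.1625 → 0.1625 [wait]  ⇒ S*(2)=-
t_1: node(1,0) S=98.4362 payoff=0.0000 vs cont=3.6596 → 3.6596 [wait]  node(1,1) S=121.4516 payoff=0.0000 vs cont=0.8036 → 0.8036 [wait]  ⇒ S*(1)=-
t_0: node(0,0) S=109.3400 payoff=0.0000 vs cont=2.2110 → 2.2110 [wait]  ⇒ S*(0)=-

price = 2.2110
boundary = - - - - - 64.6633 71.8261
tree:
2.2110
3.6596 0.8036
5.9251 1.4610 0.1625
9.3334 2.6226 0.3287 0.0000
14.1957 4.6324 0.6647 0.0000 0.0000
20.6167 8.0105 1.3442 0.0000 0.0000 0.0000
27.0652 13.4539 2.7185 0.0000 0.0000 0.0000 0.0000
32.8706 20.6167 5.4977 0.0000 0.0000 0.0000 0.0000 0.0000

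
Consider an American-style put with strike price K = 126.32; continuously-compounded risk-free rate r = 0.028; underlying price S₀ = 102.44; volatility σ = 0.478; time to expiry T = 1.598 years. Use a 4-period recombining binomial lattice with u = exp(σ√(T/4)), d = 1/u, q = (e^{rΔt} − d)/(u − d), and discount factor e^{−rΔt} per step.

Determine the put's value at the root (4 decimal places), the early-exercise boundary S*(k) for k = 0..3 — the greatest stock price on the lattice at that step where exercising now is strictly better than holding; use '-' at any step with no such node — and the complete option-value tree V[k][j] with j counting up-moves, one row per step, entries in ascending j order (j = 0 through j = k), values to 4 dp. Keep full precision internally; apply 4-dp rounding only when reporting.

params: Δt=0.39950 u=1.35273 d=0.73925 q=0.44337 e^(-rΔt)=0.98888
t_4 payoffs: 95.7268 70.3381 23.8800 0.0000 0.0000
t_3: node(3,0) S=41.3844 payoff=84.9356 vs cont=83.5305 → 84.9356 [stop]  node(3,1) S=75.7283 payoff=50.5917 vs cont=49.1865 → 50.5917 [stop]  node(3,2) S=138.5737 payoff=0.0000 vs cont=13.1444 → 13.1444 [wait]  node(3,3) S=253.5729 payoff=0.0000 vs cont=0.0000 → 0.0000 [wait]  ⇒ S*(3)=75.7283
t_2: node(2,0) S=55.9819 payoff=70.3381 vs cont=68.9330 → 70.3381 [stop]  node(2,1) S=102.4400 payoff=23.8800 vs cont=33.6104 → 33.6104 [wait]  node(2,2) S=187.4527 payoff=0.0000 vs cont=7.2351 → 7.2351 [wait]  ⇒ S*(2)=55.9819
t_1: node(1,0) S=75.7283 payoff=50.5917 vs cont=53.4527 → 53.4527 [wait]  node(1,1) S=138.5737 payoff=0.0000 vs cont=21.6725 → 21.6725 [wait]  ⇒ S*(1)=-
t_0: node(0,0) S=102.4400 payoff=23.8800 vs cont=38.9244 → 38.9244 [wait]  ⇒ S*(0)=-

price = 38.9244
boundary = - - 55.9819 75.7283
tree:
38.9244
53.4527 21.6725
70.3381 33.6104 7.2351
84.9356 50.5917 13.1444 0.0000
95.7268 70.3381 23.8800 0.0000 0.0000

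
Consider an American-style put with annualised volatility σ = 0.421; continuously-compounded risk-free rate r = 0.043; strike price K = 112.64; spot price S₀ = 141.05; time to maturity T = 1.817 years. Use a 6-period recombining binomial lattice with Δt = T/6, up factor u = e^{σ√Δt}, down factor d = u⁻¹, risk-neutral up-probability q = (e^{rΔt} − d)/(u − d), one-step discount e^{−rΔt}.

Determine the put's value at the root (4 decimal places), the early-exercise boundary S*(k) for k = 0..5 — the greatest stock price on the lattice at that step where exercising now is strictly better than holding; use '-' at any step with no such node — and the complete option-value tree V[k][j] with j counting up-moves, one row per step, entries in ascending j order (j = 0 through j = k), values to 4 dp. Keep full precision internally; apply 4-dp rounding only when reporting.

price = 13.9501
boundary = - - - - 55.8352 70.3922
tree:
13.9501
20.9386 6.4700
30.4689 10.7912 1.7847
42.6432 17.6101 3.4140 0.0000
56.8048 27.8860 6.5305 0.0000 0.0000
68.3514 42.2478 12.4920 0.0000 0.0000 0.0000
77.5102 56.8048 23.8957 0.0000 0.0000 0.0000 0.0000

Δt=0.30283, u=1.26071, d=0.79320, q=0.47037, disc=e^(-rΔt)=0.98706
k=6 terminal: V=max(K-S,0) → 77.5102 56.8048 23.8957 0.0000 0.0000 0.0000 0.0000
k=5: j=0 S=44.2886 intr=68.3514 cont=66.8942 V=68.3514[EX]; j=1 S=70.3922 intr=42.2478 cont=40.7906 V=42.2478[EX]; j=2 S=111.8811 intr=0.7589 cont=12.4920 V=12.4920[hold]; j=3 S=177.8236 intr=0.0000 cont=0.0000 V=0.0000[hold]; j=4 S=282.6324 intr=0.0000 cont=0.0000 V=0.0000[hold]; j=5 S=449.2152 intr=0.0000 cont=0.0000 V=0.0000[hold]  S*(5)=70.3922
k=4: j=0 S=55.8352 intr=56.8048 cont=55.3475 V=56.8048[EX]; j=1 S=88.7443 intr=23.8957 cont=27.8860 V=27.8860[hold]; j=2 S=141.0500 intr=0.0000 cont=6.5305 V=6.5305[hold]; j=3 S=224.1845 intr=0.0000 cont=0.0000 V=0.0000[hold]; j=4 S=356.3184 intr=0.0000 cont=0.0000 V=0.0000[hold]  S*(4)=55.8352
k=3: j=0 S=70.3922 intr=42.2478 cont=42.6432 V=42.6432[hold]; j=1 S=111.8811 intr=0.7589 cont=17.6101 V=17.6101[hold]; j=2 S=177.8236 intr=0.0000 cont=3.4140 V=3.4140[hold]; j=3 S=282.6324 intr=0.0000 cont=0.0000 V=0.0000[hold]  S*(3)=-
k=2: j=0 S=88.7443 intr=23.8957 cont=30.4689 V=30.4689[hold]; j=1 S=141.0500 intr=0.0000 cont=10.7912 V=10.7912[hold]; j=2 S=224.1845 intr=0.0000 cont=1.7847 V=1.7847[hold]  S*(2)=-
k=1: j=0 S=111.8811 intr=0.7589 cont=20.9386 V=20.9386[hold]; j=1 S=177.8236 intr=0.0000 cont=6.4700 V=6.4700[hold]  S*(1)=-
k=0: j=0 S=141.0500 intr=0.0000 cont=13.9501 V=13.9501[hold]  S*(0)=-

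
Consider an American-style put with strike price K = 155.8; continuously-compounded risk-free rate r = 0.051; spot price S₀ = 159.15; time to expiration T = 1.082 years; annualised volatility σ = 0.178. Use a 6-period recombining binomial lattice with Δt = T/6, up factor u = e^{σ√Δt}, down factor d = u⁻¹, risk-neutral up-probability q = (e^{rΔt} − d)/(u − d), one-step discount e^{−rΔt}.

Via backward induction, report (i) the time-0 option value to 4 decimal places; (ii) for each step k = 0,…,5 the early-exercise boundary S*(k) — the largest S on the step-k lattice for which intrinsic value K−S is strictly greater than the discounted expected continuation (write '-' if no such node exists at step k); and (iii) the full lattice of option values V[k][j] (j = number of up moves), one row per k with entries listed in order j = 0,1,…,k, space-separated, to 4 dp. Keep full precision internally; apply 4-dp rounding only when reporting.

Δt=0.18033  u=1.07852  d=0.92720  q=0.54217  discount=0.99085
step 6 (expiry): payoffs max(K−S,0) = 54.6794 38.1762 18.9796 0.0000 0.0000 0.0000 0.0000
step 5: (k=5,j=0): S=109.0605, (K−S)⁺=46.7395, hold=45.3132 ⇒ V=46.7395 exercise | (k=5,j=1): S=126.8595, (K−S)⁺=28.9405, hold=27.5141 ⇒ V=28.9405 exercise | (k=5,j=2): S=147.5635, (K−S)⁺=8.2365, hold=8.6099 ⇒ V=8.6099 continue | (k=5,j=3): S=171.6463, (K−S)⁺=0.0000, hold=0.0000 ⇒ V=0.0000 continue | (k=5,j=4): S=199.6596, (K−S)⁺=0.0000, hold=0.0000 ⇒ V=0.0000 continue | (k=5,j=5): S=232.2447, (K−S)⁺=0.0000, hold=0.0000 ⇒ V=0.0000 continue  boundary S*=126.8595
step 4: (k=4,j=0): S=117.6238, (K−S)⁺=38.1762, hold=36.7499 ⇒ V=38.1762 exercise | (k=4,j=1): S=136.8204, (K−S)⁺=18.9796, hold=17.7538 ⇒ V=18.9796 exercise | (k=4,j=2): S=159.1500, (K−S)⁺=0.0000, hold=3.9058 ⇒ V=3.9058 continue | (k=4,j=3): S=185.1238, (K−S)⁺=0.0000, hold=0.0000 ⇒ V=0.0000 continue | (k=4,j=4): S=215.3367, (K−S)⁺=0.0000, hold=0.0000 ⇒ V=0.0000 continue  boundary S*=136.8204
step 3: (k=3,j=0): S=126.8595, (K−S)⁺=28.9405, hold=27.5141 ⇒ V=28.9405 exercise | (k=3,j=1): S=147.5635, (K−S)⁺=8.2365, hold=10.7081 ⇒ V=10.7081 continue | (k=3,j=2): S=171.6463, (K−S)⁺=0.0000, hold=1.7718 ⇒ V=1.7718 continue | (k=3,j=3): S=199.6596, (K−S)⁺=0.0000, hold=0.0000 ⇒ V=0.0000 continue  boundary S*=126.8595
step 2: (k=2,j=0): S=136.8204, (K−S)⁺=18.9796, hold=18.8810 ⇒ V=18.9796 exercise | (k=2,j=1): S=159.1500, (K−S)⁺=0.0000, hold=5.8094 ⇒ V=5.8094 continue | (k=2,j=2): S=185.1238, (K−S)⁺=0.0000, hold=0.8038 ⇒ V=0.8038 continue  boundary S*=136.8204
step 1: (k=1,j=0): S=147.5635, (K−S)⁺=8.2365, hold=11.7307 ⇒ V=11.7307 continue | (k=1,j=1): S=171.6463, (K−S)⁺=0.0000, hold=3.0672 ⇒ V=3.0672 continue  boundary S*=-
step 0: (k=0,j=0): S=159.1500, (K−S)⁺=0.0000, hold=6.9692 ⇒ V=6.9692 continue  boundary S*=-

price = 6.9692
boundary = - - 136.8204 126.8595 136.8204 126.8595
tree:
6.9692
11.7307 3.0672
18.9796 5.8094 0.8038
28.9405 10.7081 1.7718 0.0000
38.1762 18.9796 3.9058 0.0000 0.0000
46.7395 28.9405 8.6099 0.0000 0.0000 0.0000
54.6794 38.1762 18.9796 0.0000 0.0000 0.0000 0.0000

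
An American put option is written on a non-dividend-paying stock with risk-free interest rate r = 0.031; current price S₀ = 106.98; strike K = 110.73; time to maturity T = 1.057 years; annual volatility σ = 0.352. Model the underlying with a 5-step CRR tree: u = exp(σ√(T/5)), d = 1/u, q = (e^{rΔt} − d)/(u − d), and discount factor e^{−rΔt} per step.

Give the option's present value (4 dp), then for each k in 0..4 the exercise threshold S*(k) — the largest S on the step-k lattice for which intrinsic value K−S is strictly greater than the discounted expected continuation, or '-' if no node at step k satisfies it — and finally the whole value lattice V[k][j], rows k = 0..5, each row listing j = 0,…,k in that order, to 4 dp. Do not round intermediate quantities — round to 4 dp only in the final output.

price = 16.4867
boundary = - - - 65.8324 77.3975
tree:
16.4867
24.0684 8.4942
33.7298 13.9254 2.7233
44.8976 22.0863 5.2700 0.0000
54.7347 33.3325 10.1984 0.0000 0.0000
63.1018 44.8976 19.7356 0.0000 0.0000 0.0000

Δt=0.21140, u=1.17568, d=0.85057, q=0.47985, disc=e^(-rΔt)=0.99347
k=5 terminal: V=max(K-S,0) → 63.1018 44.8976 19.7356 0.0000 0.0000 0.0000
k=4: j=0 S=55.9953 intr=54.7347 cont=54.0114 V=54.7347[EX]; j=1 S=77.3975 intr=33.3325 cont=32.6092 V=33.3325[EX]; j=2 S=106.9800 intr=3.7500 cont=10.1984 V=10.1984[hold]; j=3 S=147.8693 intr=0.0000 cont=0.0000 V=0.0000[hold]; j=4 S=204.3871 intr=0.0000 cont=0.0000 V=0.0000[hold]  S*(4)=77.3975
k=3: j=0 S=65.8324 intr=44.8976 cont=44.1744 V=44.8976[EX]; j=1 S=90.9944 intr=19.7356 cont=22.0863 V=22.0863[hold]; j=2 S=125.7738 intr=0.0000 cont=5.2700 V=5.2700[hold]; j=3 S=173.8464 intr=0.0000 cont=0.0000 V=0.0000[hold]  S*(3)=65.8324
k=2: j=0 S=77.3975 intr=33.3325 cont=33.7298 V=33.7298[hold]; j=1 S=106.9800 intr=3.7500 cont=13.9254 V=13.9254[hold]; j=2 S=147.8693 intr=0.0000 cont=2.7233 V=2.7233[hold]  S*(2)=-
k=1: j=0 S=90.9944 intr=19.7356 cont=24.0684 V=24.0684[hold]; j=1 S=125.7738 intr=0.0000 cont=8.4942 V=8.4942[hold]  S*(1)=-
k=0: j=0 S=106.9800 intr=3.7500 cont=16.4867 V=16.4867[hold]  S*(0)=-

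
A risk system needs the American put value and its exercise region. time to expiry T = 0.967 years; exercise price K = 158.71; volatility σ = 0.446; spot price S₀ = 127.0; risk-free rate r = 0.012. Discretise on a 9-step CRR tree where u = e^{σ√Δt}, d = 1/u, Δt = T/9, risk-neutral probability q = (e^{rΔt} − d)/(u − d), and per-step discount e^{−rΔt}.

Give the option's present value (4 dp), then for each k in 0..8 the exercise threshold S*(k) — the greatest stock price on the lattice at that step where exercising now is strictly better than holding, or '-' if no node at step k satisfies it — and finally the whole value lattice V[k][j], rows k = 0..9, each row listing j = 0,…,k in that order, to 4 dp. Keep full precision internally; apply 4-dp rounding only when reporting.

params: Δt=0.10744 u=1.15742 d=0.86399 q=0.46791 e^(-rΔt)=0.99871
t_9 payoffs: 124.6389 113.0677 97.5666 76.8011 48.9832 11.7177 0.0000 0.0000 0.0000 0.0000
t_8: node(8,0) S=39.4346 payoff=119.2754 vs cont=119.0710 → 119.2754 [stop]  node(8,1) S=52.8273 payoff=105.8827 vs cont=105.6782 → 105.8827 [stop]  node(8,2) S=70.7686 payoff=87.9414 vs cont=87.7369 → 87.9414 [stop]  node(8,3) S=94.8030 payoff=63.9070 vs cont=63.7025 → 63.9070 [stop]  node(8,4) S=127.0000 payoff=31.7100 vs cont=31.5055 → 31.7100 [stop]  node(8,5) S=170.1318 payoff=0.0000 vs cont=6.2268 → 6.2268 [wait]  node(8,6) S=227.9120 payoff=0.0000 vs cont=0.0000 → 0.0000 [wait]  node(8,7) S=305.3155 payoff=0.0000 vs cont=0.0000 → 0.0000 [wait]  node(8,8) S=409.0068 payoff=0.0000 vs cont=0.0000 → 0.0000 [wait]  ⇒ S*(8)=127.0000
t_7: node(7,0) S=45.6423 payoff=113.0677 vs cont=112.8632 → 113.0677 [stop]  node(7,1) S=61.1434 payoff=97.5666 vs cont=97.3621 → 97.5666 [stop]  node(7,2) S=81.9089 payoff=76.8011 vs cont=76.5966 → 76.8011 [stop]  node(7,3) S=109.7268 payoff=48.9832 vs cont=48.7787 → 48.9832 [stop]  node(7,4) S=146.9923 payoff=11.7177 vs cont=19.7606 → 19.7606 [wait]  node(7,5) S=196.9139 payoff=0.0000 vs cont=3.3089 → 3.3089 [wait]  node(7,6) S=263.7898 payoff=0.0000 vs cont=0.0000 → 0.0000 [wait]  node(7,7) S=353.3781 payoff=0.0000 vs cont=0.0000 → 0.0000 [wait]  ⇒ S*(7)=109.7268
t_6: node(6,0) S=52.8273 payoff=105.8827 vs cont=105.6782 → 105.8827 [stop]  node(6,1) S=70.7686 payoff=87.9414 vs cont=87.7369 → 87.9414 [stop]  node(6,2) S=94.8030 payoff=63.9070 vs cont=63.7025 → 63.9070 [stop]  node(6,3) S=127.0000 payoff=31.7100 vs cont=35.2640 → 35.2640 [wait]  node(6,4) S=170.1318 payoff=0.0000 vs cont=12.0471 → 12.0471 [wait]  node(6,5) S=227.9120 payoff=0.0000 vs cont=1.7584 → 1.7584 [wait]  node(6,6) S=305.3155 payoff=0.0000 vs cont=0.0000 → 0.0000 [wait]  ⇒ S*(6)=94.8030
t_5: node(5,0) S=61.1434 payoff=97.5666 vs cont=97.3621 → 97.5666 [stop]  node(5,1) S=81.9089 payoff=76.8011 vs cont=76.5966 → 76.8011 [stop]  node(5,2) S=109.7268 payoff=48.9832 vs cont=50.4395 → 50.4395 [wait]  node(5,3) S=146.9923 payoff=11.7177 vs cont=24.3691 → 24.3691 [wait]  node(5,4) S=196.9139 payoff=0.0000 vs cont=7.2235 → 7.2235 [wait]  node(5,5) S=263.7898 payoff=0.0000 vs cont=0.9344 → 0.9344 [wait]  ⇒ S*(5)=81.9089
t_4: node(4,0) S=70.7686 payoff=87.9414 vs cont=87.7369 → 87.9414 [stop]  node(4,1) S=94.8030 payoff=63.9070 vs cont=64.3831 → 64.3831 [wait]  node(4,2) S=127.0000 payoff=31.7100 vs cont=38.1915 → 38.1915 [wait]  node(4,3) S=170.1318 payoff=0.0000 vs cont=16.3254 → 16.3254 [wait]  node(4,4) S=227.9120 payoff=0.0000 vs cont=4.2752 → 4.2752 [wait]  ⇒ S*(4)=70.7686
t_3: node(3,0) S=81.9089 payoff=76.8011 vs cont=76.8191 → 76.8191 [wait]  node(3,1) S=109.7268 payoff=48.9832 vs cont=52.0605 → 52.0605 [wait]  node(3,2) S=146.9923 payoff=11.7177 vs cont=27.9240 → 27.9240 [wait]  node(3,3) S=196.9139 payoff=0.0000 vs cont=10.6732 → 10.6732 [wait]  ⇒ S*(3)=-
t_2: node(2,0) S=94.8030 payoff=63.9070 vs cont=65.1501 → 65.1501 [wait]  node(2,1) S=127.0000 payoff=31.7100 vs cont=40.7142 → 40.7142 [wait]  node(2,2) S=170.1318 payoff=0.0000 vs cont=19.8265 → 19.8265 [wait]  ⇒ S*(2)=-
t_1: node(1,0) S=109.7268 payoff=48.9832 vs cont=53.6470 → 53.6470 [wait]  node(1,1) S=146.9923 payoff=11.7177 vs cont=30.9007 → 30.9007 [wait]  ⇒ S*(1)=-
t_0: node(0,0) S=127.0000 payoff=31.7100 vs cont=42.9483 → 42.9483 [wait]  ⇒ S*(0)=-

price = 42.9483
boundary = - - - - 70.7686 81.9089 94.8030 109.7268 127.0000
tree:
42.9483
53.6470 30.9007
65.1501 40.7142 19.8265
76.8191 52.0605 27.9240 10.6732
87.9414 64.3831 38.1915 16.3254 4.2752
97.5666 76.8011 50.4395 24.3691 7.2235 0.9344
105.8827 87.9414 63.9070 35.2640 12.0471 1.7584 0.0000
113.0677 97.5666 76.8011 48.9832 19.7606 3.3089 0.0000 0.0000
119.2754 105.8827 87.9414 63.9070 31.7100 6.2268 0.0000 0.0000 0.0000
124.6389 113.0677 97.5666 76.8011 48.9832 11.7177 0.0000 0.0000 0.0000 0.0000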